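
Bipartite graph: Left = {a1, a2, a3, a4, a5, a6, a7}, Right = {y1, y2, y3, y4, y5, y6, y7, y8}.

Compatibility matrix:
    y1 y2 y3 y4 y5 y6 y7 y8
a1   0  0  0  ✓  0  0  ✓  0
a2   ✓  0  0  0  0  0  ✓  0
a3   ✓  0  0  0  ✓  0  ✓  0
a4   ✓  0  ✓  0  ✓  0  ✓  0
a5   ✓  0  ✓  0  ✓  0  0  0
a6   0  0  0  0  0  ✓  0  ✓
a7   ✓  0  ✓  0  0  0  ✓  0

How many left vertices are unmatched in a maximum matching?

For example, pair a1-y4, a2-y7, a3-y5, a4-y1, a5-y3, a6-y8.
The set {a2, a3, a4, a5, a7} has only 4 neighbours ({y1, y3, y5, y7}), so by Hall's theorem at most 6 of the 7 left vertices can be matched.
That matches 6 of the 7, leaving 1 unmatched; no matching can do better.

1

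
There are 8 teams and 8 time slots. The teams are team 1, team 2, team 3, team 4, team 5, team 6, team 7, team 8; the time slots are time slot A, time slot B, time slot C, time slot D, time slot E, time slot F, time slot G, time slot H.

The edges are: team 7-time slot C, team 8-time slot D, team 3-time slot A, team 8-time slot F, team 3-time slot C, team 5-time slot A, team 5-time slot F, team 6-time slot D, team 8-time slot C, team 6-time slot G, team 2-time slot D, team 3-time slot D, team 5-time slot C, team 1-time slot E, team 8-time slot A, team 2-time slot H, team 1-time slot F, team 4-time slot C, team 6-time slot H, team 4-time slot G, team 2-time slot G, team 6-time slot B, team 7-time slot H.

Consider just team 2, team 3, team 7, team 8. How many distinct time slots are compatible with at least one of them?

The union of neighbours of {team 2, team 3, team 7, team 8} is {time slot A, time slot C, time slot D, time slot F, time slot G, time slot H}, which has 6 elements.
Since |N(S)| = 6 ≥ |S| = 4, Hall's condition holds for this subset.

6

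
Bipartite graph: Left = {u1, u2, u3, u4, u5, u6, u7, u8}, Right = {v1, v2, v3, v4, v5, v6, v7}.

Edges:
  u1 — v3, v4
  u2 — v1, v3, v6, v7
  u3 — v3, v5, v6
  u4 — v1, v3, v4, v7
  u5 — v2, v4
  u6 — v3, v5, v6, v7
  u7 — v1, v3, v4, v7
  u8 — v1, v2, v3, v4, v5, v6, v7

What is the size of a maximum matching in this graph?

One maximum matching: u1-v4, u2-v6, u3-v5, u4-v1, u5-v2, u6-v3, u7-v7.
The set {u1, u2, u3, u4, u5, u6, u7, u8} has only 7 neighbours ({v1, v2, v3, v4, v5, v6, v7}), so by Hall's theorem at most 7 of the 8 left vertices can be matched.

7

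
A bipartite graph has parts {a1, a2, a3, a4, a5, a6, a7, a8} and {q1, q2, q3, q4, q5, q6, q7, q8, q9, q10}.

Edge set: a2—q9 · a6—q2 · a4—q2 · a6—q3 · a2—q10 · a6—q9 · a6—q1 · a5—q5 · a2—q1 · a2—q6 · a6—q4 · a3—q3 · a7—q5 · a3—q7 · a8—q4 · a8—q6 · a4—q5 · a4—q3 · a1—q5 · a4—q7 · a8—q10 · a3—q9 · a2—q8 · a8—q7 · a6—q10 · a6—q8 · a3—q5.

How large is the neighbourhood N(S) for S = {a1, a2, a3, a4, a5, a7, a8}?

The union of neighbours of {a1, a2, a3, a4, a5, a7, a8} is {q1, q2, q3, q4, q5, q6, q7, q8, q9, q10}, which has 10 elements.
Since |N(S)| = 10 ≥ |S| = 7, Hall's condition holds for this subset.

10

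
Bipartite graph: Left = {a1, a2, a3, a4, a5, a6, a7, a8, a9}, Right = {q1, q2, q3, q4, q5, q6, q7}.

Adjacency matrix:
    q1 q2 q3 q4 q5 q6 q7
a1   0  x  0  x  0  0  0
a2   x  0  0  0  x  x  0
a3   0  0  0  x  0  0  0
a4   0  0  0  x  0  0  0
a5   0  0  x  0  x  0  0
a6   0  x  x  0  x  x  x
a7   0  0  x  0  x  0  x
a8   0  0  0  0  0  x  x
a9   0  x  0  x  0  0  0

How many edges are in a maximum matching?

One maximum matching: a1→q2, a2→q1, a3→q4, a5→q3, a6→q6, a7→q5, a8→q7.
The set {a1, a3, a4, a9} has only 2 neighbours ({q2, q4}), so by Hall's theorem at most 7 of the 9 left vertices can be matched.

7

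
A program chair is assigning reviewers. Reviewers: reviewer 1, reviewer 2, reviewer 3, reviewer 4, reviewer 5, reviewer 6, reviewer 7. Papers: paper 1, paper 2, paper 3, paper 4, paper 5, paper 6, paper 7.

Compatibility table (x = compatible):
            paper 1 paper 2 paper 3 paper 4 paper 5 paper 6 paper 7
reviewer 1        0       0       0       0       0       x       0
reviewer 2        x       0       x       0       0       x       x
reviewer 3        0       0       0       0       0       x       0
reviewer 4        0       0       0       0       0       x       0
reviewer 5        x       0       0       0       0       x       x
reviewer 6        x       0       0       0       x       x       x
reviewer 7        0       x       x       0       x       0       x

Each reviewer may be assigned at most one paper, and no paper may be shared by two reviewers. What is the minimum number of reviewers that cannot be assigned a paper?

2

One maximum matching: reviewer 1-paper 6, reviewer 2-paper 3, reviewer 5-paper 1, reviewer 6-paper 5, reviewer 7-paper 7.
The set {reviewer 1, reviewer 3, reviewer 4} has only 1 neighbour ({paper 6}), so by Hall's theorem at most 5 of the 7 reviewers can be matched.
That matches 5 of the 7, leaving 2 unmatched; no matching can do better.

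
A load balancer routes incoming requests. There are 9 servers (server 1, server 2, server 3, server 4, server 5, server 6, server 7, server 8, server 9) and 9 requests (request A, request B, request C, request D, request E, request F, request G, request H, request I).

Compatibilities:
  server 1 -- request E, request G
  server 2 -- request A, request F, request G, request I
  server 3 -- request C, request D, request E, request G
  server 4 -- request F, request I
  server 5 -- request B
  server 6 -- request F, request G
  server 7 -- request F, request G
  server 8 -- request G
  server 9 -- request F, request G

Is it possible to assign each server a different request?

No

The set {server 6, server 7, server 8, server 9} has only 2 neighbours ({request F, request G}), so by Hall's theorem at most 7 of the 9 servers can be matched.
Hence no matching covers every server.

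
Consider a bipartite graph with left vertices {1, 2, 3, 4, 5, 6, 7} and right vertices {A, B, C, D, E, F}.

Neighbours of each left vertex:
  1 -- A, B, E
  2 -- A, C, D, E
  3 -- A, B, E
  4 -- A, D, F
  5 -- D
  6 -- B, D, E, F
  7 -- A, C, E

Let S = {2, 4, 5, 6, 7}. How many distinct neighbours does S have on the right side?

The union of neighbours of {2, 4, 5, 6, 7} is {A, B, C, D, E, F}, which has 6 elements.
Since |N(S)| = 6 ≥ |S| = 5, Hall's condition holds for this subset.

6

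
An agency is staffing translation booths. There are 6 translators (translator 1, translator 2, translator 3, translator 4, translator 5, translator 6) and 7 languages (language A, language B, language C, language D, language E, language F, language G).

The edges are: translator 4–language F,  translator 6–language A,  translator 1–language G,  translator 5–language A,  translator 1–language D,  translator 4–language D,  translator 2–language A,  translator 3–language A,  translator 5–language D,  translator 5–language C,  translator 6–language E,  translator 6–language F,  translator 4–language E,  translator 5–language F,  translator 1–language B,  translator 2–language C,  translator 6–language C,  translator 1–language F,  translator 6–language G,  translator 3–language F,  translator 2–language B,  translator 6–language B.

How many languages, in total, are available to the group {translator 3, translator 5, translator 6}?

The union of neighbours of {translator 3, translator 5, translator 6} is {language A, language B, language C, language D, language E, language F, language G}, which has 7 elements.
Since |N(S)| = 7 ≥ |S| = 3, Hall's condition holds for this subset.

7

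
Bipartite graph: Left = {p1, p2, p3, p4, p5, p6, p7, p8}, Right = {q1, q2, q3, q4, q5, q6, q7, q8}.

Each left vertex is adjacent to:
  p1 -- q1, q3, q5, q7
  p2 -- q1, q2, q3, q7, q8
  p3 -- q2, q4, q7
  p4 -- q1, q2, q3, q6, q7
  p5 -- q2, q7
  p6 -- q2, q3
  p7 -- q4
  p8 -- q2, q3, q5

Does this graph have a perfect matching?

Yes

For example, pair p1-q1, p2-q8, p3-q2, p4-q6, p5-q7, p6-q3, p7-q4, p8-q5.
All 8 left vertices are covered.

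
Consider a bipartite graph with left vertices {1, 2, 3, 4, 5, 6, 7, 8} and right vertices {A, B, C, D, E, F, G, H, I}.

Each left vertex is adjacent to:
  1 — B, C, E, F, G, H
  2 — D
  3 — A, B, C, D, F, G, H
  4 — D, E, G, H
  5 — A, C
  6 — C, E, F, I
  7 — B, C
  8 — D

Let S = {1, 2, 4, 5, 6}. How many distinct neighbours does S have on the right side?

The union of neighbours of {1, 2, 4, 5, 6} is {A, B, C, D, E, F, G, H, I}, which has 9 elements.
Since |N(S)| = 9 ≥ |S| = 5, Hall's condition holds for this subset.

9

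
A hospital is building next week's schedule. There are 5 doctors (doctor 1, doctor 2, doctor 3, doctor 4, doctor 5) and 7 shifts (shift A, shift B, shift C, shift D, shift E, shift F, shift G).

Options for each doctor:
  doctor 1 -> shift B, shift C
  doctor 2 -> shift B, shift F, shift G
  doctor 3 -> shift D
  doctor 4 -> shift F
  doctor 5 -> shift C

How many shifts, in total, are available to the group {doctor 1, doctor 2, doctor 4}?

4

The union of neighbours of {doctor 1, doctor 2, doctor 4} is {shift B, shift C, shift F, shift G}, which has 4 elements.
Since |N(S)| = 4 ≥ |S| = 3, Hall's condition holds for this subset.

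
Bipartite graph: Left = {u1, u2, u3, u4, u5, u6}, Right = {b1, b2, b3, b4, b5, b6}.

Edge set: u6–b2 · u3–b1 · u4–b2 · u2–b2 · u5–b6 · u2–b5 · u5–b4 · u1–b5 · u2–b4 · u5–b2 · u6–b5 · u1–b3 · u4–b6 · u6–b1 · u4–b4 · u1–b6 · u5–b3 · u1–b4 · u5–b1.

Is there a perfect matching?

For example, pair u1→b3, u2→b4, u3→b1, u4→b6, u5→b2, u6→b5.
All 6 left vertices are covered.

Yes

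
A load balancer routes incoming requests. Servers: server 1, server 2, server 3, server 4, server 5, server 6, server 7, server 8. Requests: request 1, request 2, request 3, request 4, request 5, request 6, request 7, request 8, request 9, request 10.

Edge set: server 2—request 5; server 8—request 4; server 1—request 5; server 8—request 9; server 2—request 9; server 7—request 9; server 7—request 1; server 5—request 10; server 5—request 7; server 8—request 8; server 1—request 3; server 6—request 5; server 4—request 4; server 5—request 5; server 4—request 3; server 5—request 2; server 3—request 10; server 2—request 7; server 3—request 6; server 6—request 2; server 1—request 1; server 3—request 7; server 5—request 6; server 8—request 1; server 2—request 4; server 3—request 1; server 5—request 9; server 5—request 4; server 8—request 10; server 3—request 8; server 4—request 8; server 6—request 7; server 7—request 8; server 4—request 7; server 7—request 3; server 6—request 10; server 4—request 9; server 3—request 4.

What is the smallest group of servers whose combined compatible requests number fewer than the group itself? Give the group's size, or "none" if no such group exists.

none

A matching saturating every server exists, for instance server 1→request 5, server 2→request 4, server 3→request 6, server 4→request 8, server 5→request 2, server 6→request 7, server 7→request 3, server 8→request 9.
By Hall's marriage theorem, this means |N(S)| ≥ |S| for every subset S, so no violating subset exists.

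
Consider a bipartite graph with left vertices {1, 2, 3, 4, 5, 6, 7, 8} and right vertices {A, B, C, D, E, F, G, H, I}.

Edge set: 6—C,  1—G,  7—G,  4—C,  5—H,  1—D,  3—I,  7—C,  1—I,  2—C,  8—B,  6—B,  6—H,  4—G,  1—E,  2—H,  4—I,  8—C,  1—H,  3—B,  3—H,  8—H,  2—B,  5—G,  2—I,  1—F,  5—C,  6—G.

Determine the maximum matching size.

6

For example, pair 1→E, 2→C, 3→H, 4→I, 5→G, 6→B.
The set {2, 3, 4, 5, 6, 7, 8} has only 5 neighbours ({B, C, G, H, I}), so by Hall's theorem at most 6 of the 8 left vertices can be matched.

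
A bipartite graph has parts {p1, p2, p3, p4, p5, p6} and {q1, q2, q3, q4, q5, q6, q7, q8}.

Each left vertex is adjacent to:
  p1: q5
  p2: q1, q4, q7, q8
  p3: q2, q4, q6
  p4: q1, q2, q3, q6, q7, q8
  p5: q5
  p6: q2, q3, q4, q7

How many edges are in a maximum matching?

One maximum matching: p1-q5, p2-q8, p3-q6, p4-q7, p6-q2.
The set {p1, p5} has only 1 neighbour ({q5}), so by Hall's theorem at most 5 of the 6 left vertices can be matched.

5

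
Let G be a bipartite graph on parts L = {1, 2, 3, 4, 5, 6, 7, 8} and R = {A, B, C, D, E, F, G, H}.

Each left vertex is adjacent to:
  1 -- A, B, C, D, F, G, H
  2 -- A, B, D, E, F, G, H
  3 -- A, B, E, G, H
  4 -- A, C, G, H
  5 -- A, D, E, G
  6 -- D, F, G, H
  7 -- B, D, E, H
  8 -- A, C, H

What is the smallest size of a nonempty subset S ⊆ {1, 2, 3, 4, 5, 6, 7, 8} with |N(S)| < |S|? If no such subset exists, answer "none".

none

A matching saturating every left vertex exists, for instance 1→H, 2→E, 3→A, 4→G, 5→D, 6→F, 7→B, 8→C.
By Hall's marriage theorem, this means |N(S)| ≥ |S| for every subset S, so no violating subset exists.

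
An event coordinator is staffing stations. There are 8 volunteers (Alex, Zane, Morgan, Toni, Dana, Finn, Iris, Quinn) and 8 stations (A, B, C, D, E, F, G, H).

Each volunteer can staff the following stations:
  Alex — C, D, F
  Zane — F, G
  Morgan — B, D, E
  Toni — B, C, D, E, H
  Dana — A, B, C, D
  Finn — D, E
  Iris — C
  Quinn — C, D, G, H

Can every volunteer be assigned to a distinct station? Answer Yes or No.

A valid assignment of size 8: Alex–D, Zane–F, Morgan–B, Toni–H, Dana–A, Finn–E, Iris–C, Quinn–G.
All 8 volunteers are covered.

Yes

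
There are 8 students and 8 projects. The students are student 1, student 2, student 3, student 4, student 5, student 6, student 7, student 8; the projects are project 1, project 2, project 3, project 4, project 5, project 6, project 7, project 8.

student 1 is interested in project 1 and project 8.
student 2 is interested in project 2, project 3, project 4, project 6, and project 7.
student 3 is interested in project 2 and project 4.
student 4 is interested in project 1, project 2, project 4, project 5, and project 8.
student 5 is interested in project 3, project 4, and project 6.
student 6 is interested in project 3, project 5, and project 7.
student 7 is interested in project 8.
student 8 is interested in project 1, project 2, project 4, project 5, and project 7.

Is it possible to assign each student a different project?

One maximum matching: student 1→project 1, student 2→project 6, student 3→project 2, student 4→project 5, student 5→project 4, student 6→project 3, student 7→project 8, student 8→project 7.
Every student is matched, so this is a perfect matching.

Yes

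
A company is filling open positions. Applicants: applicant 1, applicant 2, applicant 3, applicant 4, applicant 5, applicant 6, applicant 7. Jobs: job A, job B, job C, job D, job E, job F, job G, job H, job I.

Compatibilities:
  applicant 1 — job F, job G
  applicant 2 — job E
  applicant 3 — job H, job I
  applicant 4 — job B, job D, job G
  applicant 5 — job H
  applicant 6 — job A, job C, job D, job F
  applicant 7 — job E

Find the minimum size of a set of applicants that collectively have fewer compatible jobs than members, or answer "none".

Take S = {applicant 2, applicant 7}. Its neighbourhood is {job E}, so |N(S)| = 1 < |S| = 2.
No single vertex violates Hall's condition since each has at least one neighbour, so 2 is the minimum.

2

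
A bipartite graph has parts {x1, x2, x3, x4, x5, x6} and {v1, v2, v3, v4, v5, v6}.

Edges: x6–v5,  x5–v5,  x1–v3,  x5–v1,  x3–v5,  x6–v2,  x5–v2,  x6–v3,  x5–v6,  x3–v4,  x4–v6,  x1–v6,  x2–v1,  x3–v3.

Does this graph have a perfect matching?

One maximum matching: x1-v3, x2-v1, x3-v4, x4-v6, x5-v5, x6-v2.
Every left vertex is matched, so this is a perfect matching.

Yes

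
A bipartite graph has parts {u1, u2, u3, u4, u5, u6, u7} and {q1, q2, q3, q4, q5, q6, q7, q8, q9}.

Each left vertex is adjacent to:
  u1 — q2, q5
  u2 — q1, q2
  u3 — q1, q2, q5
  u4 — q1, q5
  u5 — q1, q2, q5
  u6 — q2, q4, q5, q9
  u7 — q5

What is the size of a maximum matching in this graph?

4

One maximum matching: u1→q5, u2→q1, u3→q2, u6→q9.
The set {u1, u2, u3, u4, u5, u7} has only 3 neighbours ({q1, q2, q5}), so by Hall's theorem at most 4 of the 7 left vertices can be matched.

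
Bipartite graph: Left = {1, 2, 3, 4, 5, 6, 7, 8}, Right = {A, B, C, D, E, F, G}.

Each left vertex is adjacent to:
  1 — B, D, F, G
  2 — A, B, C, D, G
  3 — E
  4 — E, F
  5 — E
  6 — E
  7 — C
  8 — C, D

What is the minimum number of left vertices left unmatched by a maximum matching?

2

For example, pair 1–B, 2–G, 3–E, 4–F, 7–C, 8–D.
The set {3, 5, 6} has only 1 neighbour ({E}), so by Hall's theorem at most 6 of the 8 left vertices can be matched.
That matches 6 of the 8, leaving 2 unmatched; no matching can do better.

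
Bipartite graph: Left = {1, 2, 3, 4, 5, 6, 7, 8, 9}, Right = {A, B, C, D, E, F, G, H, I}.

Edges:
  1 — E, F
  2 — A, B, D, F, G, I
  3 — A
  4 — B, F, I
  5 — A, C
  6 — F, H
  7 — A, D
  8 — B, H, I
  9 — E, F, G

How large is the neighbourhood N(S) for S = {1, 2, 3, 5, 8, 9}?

The union of neighbours of {1, 2, 3, 5, 8, 9} is {A, B, C, D, E, F, G, H, I}, which has 9 elements.
Since |N(S)| = 9 ≥ |S| = 6, Hall's condition holds for this subset.

9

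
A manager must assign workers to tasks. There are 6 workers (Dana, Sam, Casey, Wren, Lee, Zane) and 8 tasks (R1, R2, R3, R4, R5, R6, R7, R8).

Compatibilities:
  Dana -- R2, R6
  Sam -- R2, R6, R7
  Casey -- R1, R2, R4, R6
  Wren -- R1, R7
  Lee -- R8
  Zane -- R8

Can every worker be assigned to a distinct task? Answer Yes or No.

The set {Lee, Zane} has only 1 neighbour ({R8}), so by Hall's theorem at most 5 of the 6 workers can be matched.
Hence no matching covers every worker.

No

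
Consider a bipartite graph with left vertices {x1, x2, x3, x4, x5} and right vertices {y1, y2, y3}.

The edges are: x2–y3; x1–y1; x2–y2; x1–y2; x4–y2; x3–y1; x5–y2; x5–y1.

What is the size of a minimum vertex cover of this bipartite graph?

3

The 3 edges x1–y2, x2–y3, x3–y1 form a matching, so any vertex cover needs at least 3 vertices (one per matched edge).
Conversely {x2, y1, y2} meets every edge and has exactly 3 vertices, so 3 is optimal.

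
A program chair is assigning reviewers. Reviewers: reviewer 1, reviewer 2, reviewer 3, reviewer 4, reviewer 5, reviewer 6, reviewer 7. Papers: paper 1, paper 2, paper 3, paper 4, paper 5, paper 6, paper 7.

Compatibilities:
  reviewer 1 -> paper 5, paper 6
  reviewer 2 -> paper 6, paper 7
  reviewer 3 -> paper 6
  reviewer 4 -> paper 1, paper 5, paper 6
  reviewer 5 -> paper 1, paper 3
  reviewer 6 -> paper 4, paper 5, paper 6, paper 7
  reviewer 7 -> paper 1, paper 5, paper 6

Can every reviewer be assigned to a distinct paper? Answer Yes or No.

No

The set {reviewer 1, reviewer 3, reviewer 4, reviewer 7} has only 3 neighbours ({paper 1, paper 5, paper 6}), so by Hall's theorem at most 6 of the 7 reviewers can be matched.
Hence no matching covers every reviewer.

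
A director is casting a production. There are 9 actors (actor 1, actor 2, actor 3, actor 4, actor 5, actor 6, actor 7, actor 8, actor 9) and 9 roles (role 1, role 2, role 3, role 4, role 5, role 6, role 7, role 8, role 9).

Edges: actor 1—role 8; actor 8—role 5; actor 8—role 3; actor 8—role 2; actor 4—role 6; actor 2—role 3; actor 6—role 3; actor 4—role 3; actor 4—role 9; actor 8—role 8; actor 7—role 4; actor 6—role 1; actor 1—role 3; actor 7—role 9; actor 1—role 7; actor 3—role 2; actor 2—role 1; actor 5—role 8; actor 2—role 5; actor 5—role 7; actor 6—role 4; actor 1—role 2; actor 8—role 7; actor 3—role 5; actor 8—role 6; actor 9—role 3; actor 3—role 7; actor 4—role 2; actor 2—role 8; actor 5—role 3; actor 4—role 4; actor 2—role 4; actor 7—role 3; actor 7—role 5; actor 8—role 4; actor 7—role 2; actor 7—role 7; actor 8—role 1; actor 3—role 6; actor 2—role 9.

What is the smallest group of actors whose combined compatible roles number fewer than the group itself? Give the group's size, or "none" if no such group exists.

none

A matching saturating every actor exists, for instance actor 1→role 2, actor 2→role 9, actor 3→role 6, actor 4→role 4, actor 5→role 8, actor 6→role 1, actor 7→role 7, actor 8→role 5, actor 9→role 3.
By Hall's marriage theorem, this means |N(S)| ≥ |S| for every subset S, so no violating subset exists.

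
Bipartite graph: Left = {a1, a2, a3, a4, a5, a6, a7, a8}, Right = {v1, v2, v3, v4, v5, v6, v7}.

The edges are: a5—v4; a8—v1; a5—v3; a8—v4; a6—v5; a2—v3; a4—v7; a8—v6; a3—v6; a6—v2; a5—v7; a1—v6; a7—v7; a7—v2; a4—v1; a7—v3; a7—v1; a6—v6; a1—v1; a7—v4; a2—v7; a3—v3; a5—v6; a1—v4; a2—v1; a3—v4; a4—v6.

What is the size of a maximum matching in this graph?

7

A valid assignment of size 7: a1-v4, a2-v1, a3-v3, a4-v7, a5-v6, a6-v5, a7-v2.
The set {a1, a2, a3, a4, a5, a8} has only 5 neighbours ({v1, v3, v4, v6, v7}), so by Hall's theorem at most 7 of the 8 left vertices can be matched.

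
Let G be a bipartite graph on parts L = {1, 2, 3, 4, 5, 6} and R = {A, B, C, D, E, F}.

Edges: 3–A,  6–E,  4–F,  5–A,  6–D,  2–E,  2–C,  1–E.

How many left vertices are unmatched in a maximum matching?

1

One maximum matching: 1–E, 2–C, 3–A, 4–F, 6–D.
The set {3, 5} has only 1 neighbour ({A}), so by Hall's theorem at most 5 of the 6 left vertices can be matched.
That matches 5 of the 6, leaving 1 unmatched; no matching can do better.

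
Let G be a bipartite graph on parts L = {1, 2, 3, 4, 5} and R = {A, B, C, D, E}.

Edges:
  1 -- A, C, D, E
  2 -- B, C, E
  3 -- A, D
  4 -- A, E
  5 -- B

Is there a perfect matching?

A valid assignment of size 5: 1-C, 2-E, 3-D, 4-A, 5-B.
All 5 left vertices are covered.

Yes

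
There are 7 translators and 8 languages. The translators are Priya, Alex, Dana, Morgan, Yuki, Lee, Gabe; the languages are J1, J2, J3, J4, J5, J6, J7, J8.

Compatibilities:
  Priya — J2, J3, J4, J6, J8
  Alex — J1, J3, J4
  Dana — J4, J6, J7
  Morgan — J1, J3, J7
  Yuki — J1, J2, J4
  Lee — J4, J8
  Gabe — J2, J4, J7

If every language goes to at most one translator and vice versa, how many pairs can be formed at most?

One maximum matching: Priya–J2, Alex–J1, Dana–J6, Morgan–J3, Yuki–J4, Lee–J8, Gabe–J7.
This saturates every translator, so 7 is the maximum.

7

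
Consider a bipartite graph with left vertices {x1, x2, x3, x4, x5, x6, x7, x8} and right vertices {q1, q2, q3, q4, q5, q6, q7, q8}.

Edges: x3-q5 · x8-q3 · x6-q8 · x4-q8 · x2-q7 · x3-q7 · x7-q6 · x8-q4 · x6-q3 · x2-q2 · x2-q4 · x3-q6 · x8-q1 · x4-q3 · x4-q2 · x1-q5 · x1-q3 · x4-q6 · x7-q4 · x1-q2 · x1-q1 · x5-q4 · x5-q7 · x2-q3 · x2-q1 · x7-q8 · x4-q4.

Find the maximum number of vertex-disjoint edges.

8

A valid assignment of size 8: x1-q2, x2-q1, x3-q5, x4-q6, x5-q7, x6-q3, x7-q8, x8-q4.
This saturates every left vertex, so 8 is the maximum.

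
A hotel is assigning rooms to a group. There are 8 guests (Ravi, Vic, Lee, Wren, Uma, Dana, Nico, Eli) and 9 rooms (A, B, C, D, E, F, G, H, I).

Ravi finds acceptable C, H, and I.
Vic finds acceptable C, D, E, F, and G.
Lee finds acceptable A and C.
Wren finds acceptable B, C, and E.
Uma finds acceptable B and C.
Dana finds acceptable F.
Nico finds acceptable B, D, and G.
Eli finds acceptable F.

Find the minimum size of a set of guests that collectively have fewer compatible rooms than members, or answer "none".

2

Take S = {Dana, Eli}. Its neighbourhood is {F}, so |N(S)| = 1 < |S| = 2.
No single vertex violates Hall's condition since each has at least one neighbour, so 2 is the minimum.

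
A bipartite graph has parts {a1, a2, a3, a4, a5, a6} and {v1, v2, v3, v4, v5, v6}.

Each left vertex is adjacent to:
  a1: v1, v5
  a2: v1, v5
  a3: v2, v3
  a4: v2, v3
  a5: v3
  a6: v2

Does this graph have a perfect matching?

The set {a3, a4, a5, a6} has only 2 neighbours ({v2, v3}), so by Hall's theorem at most 4 of the 6 left vertices can be matched.
Hence no matching covers every left vertex.

No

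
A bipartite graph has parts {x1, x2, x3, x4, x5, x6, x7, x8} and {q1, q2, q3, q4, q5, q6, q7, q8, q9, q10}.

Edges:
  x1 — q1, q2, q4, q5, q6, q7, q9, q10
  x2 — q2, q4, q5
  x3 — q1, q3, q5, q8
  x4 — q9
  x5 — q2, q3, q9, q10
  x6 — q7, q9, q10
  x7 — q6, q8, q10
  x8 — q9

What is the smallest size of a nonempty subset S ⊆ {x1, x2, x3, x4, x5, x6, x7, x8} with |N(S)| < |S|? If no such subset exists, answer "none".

2

Take S = {x4, x8}. Its neighbourhood is {q9}, so |N(S)| = 1 < |S| = 2.
No single vertex violates Hall's condition since each has at least one neighbour, so 2 is the minimum.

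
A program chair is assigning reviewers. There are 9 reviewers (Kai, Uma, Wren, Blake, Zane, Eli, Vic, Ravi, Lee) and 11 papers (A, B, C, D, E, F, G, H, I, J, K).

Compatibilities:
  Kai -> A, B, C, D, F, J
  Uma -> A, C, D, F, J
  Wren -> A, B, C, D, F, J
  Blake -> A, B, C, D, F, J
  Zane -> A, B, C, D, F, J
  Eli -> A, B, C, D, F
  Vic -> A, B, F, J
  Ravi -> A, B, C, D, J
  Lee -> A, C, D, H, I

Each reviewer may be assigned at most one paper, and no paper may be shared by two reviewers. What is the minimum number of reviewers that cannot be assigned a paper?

2

A valid assignment of size 7: Kai-D, Uma-C, Wren-F, Blake-J, Zane-B, Eli-A, Lee-H.
The set {Kai, Uma, Wren, Blake, Zane, Eli, Vic, Ravi} has only 6 neighbours ({A, B, C, D, F, J}), so by Hall's theorem at most 7 of the 9 reviewers can be matched.
That matches 7 of the 9, leaving 2 unmatched; no matching can do better.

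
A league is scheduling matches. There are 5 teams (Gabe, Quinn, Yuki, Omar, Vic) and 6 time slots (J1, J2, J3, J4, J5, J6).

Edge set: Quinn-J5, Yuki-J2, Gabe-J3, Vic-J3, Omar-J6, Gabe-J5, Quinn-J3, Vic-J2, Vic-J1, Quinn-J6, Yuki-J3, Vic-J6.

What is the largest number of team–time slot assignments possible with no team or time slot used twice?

One maximum matching: Gabe-J5, Quinn-J3, Yuki-J2, Omar-J6, Vic-J1.
This saturates every team, so 5 is the maximum.

5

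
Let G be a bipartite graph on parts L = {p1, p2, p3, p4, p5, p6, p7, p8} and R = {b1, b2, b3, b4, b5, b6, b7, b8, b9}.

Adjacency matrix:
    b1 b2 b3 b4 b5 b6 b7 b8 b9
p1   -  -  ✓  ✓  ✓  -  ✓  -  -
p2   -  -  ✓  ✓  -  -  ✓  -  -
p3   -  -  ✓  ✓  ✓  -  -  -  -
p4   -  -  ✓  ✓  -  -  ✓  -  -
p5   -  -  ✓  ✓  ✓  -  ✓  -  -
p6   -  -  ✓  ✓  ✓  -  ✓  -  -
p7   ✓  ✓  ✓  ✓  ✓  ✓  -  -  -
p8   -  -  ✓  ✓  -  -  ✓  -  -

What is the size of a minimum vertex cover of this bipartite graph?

5

The 5 edges p1–b5, p2–b7, p3–b4, p4–b3, p7–b1 form a matching, so any vertex cover needs at least 5 vertices (one per matched edge).
Conversely {p7, b3, b4, b5, b7} meets every edge and has exactly 5 vertices, so 5 is optimal.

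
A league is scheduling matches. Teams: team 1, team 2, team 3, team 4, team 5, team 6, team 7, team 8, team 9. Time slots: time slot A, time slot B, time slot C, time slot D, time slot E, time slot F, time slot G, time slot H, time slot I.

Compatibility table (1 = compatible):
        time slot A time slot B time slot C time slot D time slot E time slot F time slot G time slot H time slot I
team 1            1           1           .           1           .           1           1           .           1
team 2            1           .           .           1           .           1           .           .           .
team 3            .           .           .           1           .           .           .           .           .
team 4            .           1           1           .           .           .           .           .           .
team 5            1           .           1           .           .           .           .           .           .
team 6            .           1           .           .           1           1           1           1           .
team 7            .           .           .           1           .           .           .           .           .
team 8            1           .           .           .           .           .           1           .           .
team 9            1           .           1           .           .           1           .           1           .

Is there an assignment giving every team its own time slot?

No

The set {team 3, team 7} has only 1 neighbour ({time slot D}), so by Hall's theorem at most 8 of the 9 teams can be matched.
Hence no matching covers every team.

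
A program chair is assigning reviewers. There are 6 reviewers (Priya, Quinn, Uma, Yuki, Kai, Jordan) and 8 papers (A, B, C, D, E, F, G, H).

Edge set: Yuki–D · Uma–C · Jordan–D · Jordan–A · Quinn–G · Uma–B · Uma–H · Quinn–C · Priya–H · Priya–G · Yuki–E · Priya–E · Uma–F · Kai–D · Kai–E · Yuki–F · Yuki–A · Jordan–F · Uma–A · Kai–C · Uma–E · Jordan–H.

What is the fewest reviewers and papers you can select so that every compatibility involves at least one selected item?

A maximum matching has 6 edges (e.g. Priya–G, Quinn–C, Uma–A, Yuki–D, Kai–E, Jordan–F).
By König's theorem the minimum vertex cover has the same size. One such cover is {Priya, Quinn, Uma, Yuki, Kai, Jordan}.

6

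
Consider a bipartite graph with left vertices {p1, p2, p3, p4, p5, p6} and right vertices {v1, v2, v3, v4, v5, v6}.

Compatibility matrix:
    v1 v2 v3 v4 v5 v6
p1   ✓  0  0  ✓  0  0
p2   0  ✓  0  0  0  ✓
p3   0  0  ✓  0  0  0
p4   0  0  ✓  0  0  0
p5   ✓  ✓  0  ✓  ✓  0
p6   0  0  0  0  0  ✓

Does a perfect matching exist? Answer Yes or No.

No

The set {p3, p4} has only 1 neighbour ({v3}), so by Hall's theorem at most 5 of the 6 left vertices can be matched.
Hence no matching covers every left vertex.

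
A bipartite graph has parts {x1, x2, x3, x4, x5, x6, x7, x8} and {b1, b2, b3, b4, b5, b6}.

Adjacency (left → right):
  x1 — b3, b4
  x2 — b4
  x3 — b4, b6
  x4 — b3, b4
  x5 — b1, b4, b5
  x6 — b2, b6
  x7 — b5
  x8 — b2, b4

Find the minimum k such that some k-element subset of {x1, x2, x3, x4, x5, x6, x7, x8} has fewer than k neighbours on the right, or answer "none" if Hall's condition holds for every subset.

3

Take S = {x1, x2, x4}. Its neighbourhood is {b3, b4}, so |N(S)| = 2 < |S| = 3.
Every subset of size less than 3 has at least as many neighbours as members, so 3 is the minimum.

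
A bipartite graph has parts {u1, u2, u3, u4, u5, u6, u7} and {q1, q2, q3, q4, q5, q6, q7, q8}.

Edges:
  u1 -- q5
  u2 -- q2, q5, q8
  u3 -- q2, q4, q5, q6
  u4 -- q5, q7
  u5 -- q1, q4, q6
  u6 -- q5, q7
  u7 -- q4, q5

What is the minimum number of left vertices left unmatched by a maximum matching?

1

For example, pair u1-q5, u2-q8, u3-q2, u4-q7, u5-q6, u7-q4.
The set {u1, u4, u6} has only 2 neighbours ({q5, q7}), so by Hall's theorem at most 6 of the 7 left vertices can be matched.
That matches 6 of the 7, leaving 1 unmatched; no matching can do better.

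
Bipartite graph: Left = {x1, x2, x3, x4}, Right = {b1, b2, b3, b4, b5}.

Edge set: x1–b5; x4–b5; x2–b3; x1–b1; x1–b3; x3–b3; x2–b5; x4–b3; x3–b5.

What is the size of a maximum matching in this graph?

3

One maximum matching: x1-b1, x2-b5, x3-b3.
The set {x2, x3, x4} has only 2 neighbours ({b3, b5}), so by Hall's theorem at most 3 of the 4 left vertices can be matched.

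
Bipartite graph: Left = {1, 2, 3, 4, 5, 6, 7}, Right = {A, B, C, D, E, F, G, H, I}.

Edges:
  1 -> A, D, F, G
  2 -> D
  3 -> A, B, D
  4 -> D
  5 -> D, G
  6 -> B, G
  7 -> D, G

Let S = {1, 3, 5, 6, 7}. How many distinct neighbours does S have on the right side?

The union of neighbours of {1, 3, 5, 6, 7} is {A, B, D, F, G}, which has 5 elements.
Since |N(S)| = 5 ≥ |S| = 5, Hall's condition holds for this subset.

5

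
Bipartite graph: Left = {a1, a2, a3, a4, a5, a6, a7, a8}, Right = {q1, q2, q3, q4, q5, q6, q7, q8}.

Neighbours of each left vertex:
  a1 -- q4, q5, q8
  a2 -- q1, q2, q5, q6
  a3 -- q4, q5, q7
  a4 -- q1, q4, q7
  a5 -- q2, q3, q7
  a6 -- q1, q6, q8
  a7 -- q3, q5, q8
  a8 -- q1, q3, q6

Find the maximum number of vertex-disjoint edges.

One maximum matching: a1–q8, a2–q2, a3–q5, a4–q4, a5–q7, a6–q1, a7–q3, a8–q6.
All 8 left vertices are matched, so no larger matching exists.

8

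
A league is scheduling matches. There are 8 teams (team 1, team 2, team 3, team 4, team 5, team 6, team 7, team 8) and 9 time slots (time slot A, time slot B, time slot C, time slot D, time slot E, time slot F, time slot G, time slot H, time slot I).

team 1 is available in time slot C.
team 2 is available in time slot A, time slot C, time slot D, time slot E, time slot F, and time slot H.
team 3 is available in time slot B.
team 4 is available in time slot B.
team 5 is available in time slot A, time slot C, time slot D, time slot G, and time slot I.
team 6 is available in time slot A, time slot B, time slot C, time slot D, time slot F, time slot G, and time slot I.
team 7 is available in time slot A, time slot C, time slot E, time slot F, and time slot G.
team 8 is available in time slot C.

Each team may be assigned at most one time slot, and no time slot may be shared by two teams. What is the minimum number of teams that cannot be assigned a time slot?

2

One maximum matching: team 1→time slot C, team 2→time slot H, team 3→time slot B, team 5→time slot I, team 6→time slot G, team 7→time slot E.
The set {team 1, team 3, team 4, team 8} has only 2 neighbours ({time slot B, time slot C}), so by Hall's theorem at most 6 of the 8 teams can be matched.
That matches 6 of the 8, leaving 2 unmatched; no matching can do better.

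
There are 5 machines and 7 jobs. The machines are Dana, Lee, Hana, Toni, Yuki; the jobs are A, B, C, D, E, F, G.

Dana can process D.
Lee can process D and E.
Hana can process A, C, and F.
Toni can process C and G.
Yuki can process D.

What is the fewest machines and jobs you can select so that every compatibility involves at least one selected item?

4

The 4 edges Dana–D, Lee–E, Hana–F, Toni–C form a matching, so any vertex cover needs at least 4 vertices (one per matched edge).
Conversely {Lee, Hana, Toni, D} meets every edge and has exactly 4 vertices, so 4 is optimal.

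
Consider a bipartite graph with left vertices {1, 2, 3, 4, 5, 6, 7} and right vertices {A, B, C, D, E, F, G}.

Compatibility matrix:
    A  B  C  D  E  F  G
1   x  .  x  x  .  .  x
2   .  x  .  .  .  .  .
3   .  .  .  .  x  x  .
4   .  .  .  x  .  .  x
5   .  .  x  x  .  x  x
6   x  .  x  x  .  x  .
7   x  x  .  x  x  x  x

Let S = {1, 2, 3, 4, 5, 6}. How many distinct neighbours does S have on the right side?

7

The union of neighbours of {1, 2, 3, 4, 5, 6} is {A, B, C, D, E, F, G}, which has 7 elements.
Since |N(S)| = 7 ≥ |S| = 6, Hall's condition holds for this subset.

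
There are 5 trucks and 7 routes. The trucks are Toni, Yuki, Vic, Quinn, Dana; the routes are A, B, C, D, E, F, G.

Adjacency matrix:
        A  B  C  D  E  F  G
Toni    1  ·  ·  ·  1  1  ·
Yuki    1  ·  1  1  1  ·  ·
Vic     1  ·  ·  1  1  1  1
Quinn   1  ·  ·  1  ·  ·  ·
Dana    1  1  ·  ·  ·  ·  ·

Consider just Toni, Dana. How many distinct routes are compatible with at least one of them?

The union of neighbours of {Toni, Dana} is {A, B, E, F}, which has 4 elements.
Since |N(S)| = 4 ≥ |S| = 2, Hall's condition holds for this subset.

4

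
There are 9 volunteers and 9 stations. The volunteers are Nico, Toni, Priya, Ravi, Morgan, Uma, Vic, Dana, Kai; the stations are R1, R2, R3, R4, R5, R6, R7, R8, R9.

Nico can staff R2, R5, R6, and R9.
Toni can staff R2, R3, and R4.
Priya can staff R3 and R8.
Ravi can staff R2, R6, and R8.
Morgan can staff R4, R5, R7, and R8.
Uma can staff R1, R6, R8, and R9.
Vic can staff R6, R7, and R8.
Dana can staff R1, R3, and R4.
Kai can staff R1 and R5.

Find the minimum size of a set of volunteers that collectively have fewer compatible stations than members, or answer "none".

A matching saturating every volunteer exists, for instance Nico→R9, Toni→R2, Priya→R3, Ravi→R6, Morgan→R4, Uma→R8, Vic→R7, Dana→R1, Kai→R5.
By Hall's marriage theorem, this means |N(S)| ≥ |S| for every subset S, so no violating subset exists.

none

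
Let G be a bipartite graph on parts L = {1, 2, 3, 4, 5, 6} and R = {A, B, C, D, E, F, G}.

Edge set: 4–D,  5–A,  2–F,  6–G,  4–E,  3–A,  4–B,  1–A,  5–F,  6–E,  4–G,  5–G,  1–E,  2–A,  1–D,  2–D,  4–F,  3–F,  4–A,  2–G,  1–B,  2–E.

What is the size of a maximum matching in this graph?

One maximum matching: 1-B, 2-D, 3-A, 4-G, 5-F, 6-E.
This saturates every left vertex, so 6 is the maximum.

6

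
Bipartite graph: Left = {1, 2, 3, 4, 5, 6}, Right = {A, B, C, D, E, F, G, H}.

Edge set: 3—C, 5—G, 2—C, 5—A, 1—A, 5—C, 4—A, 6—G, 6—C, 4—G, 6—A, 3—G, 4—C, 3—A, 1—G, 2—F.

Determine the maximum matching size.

4

One maximum matching: 1→A, 2→F, 3→G, 4→C.
The set {1, 3, 4, 5, 6} has only 3 neighbours ({A, C, G}), so by Hall's theorem at most 4 of the 6 left vertices can be matched.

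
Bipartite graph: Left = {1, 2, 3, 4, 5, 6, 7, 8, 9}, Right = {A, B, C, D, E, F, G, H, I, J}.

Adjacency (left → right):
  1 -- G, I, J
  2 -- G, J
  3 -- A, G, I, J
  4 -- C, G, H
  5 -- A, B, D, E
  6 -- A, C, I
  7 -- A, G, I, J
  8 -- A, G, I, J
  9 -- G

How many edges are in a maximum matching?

One maximum matching: 1–I, 2–G, 3–A, 4–H, 5–B, 6–C, 7–J.
The set {1, 2, 3, 7, 8, 9} has only 4 neighbours ({A, G, I, J}), so by Hall's theorem at most 7 of the 9 left vertices can be matched.

7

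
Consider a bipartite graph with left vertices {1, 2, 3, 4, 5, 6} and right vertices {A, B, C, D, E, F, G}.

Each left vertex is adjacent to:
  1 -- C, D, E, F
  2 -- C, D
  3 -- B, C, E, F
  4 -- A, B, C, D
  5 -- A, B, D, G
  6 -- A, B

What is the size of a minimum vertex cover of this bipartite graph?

The 6 edges 1–E, 2–D, 3–F, 4–C, 5–G, 6–B form a matching, so any vertex cover needs at least 6 vertices (one per matched edge).
Conversely {1, 2, 3, 4, 5, 6} meets every edge and has exactly 6 vertices, so 6 is optimal.

6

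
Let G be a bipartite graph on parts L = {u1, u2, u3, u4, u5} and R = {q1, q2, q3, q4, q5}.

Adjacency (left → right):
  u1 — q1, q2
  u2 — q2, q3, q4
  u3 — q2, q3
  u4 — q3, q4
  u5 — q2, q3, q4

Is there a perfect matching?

No

The set {u2, u3, u4, u5} has only 3 neighbours ({q2, q3, q4}), so by Hall's theorem at most 4 of the 5 left vertices can be matched.
Hence no matching covers every left vertex.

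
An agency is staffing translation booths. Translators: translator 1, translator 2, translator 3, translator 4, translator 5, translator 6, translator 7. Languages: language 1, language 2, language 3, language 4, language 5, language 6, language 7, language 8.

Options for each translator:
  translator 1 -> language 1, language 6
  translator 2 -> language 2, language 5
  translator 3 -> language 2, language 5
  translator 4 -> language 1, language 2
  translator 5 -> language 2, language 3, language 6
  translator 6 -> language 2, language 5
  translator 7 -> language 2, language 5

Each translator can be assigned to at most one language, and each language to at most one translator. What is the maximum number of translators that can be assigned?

5

One maximum matching: translator 1→language 6, translator 2→language 5, translator 3→language 2, translator 4→language 1, translator 5→language 3.
The set {translator 2, translator 3, translator 6, translator 7} has only 2 neighbours ({language 2, language 5}), so by Hall's theorem at most 5 of the 7 translators can be matched.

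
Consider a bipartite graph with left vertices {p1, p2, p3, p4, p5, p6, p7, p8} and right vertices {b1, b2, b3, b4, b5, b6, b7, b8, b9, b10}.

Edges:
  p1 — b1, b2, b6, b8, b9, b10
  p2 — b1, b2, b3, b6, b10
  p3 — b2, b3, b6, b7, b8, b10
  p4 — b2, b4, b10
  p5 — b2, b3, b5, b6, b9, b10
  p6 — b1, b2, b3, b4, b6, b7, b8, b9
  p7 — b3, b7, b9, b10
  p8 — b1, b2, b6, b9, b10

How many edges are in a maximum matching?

A valid assignment of size 8: p1→b2, p2→b6, p3→b8, p4→b4, p5→b5, p6→b7, p7→b3, p8→b1.
This saturates every left vertex, so 8 is the maximum.

8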